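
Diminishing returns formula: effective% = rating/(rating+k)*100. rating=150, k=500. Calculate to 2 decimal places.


effective% = rating / (rating + k) * 100
= 150 / (150 + 500) * 100
= 150 / 650 * 100
= 0.230769 * 100
= 23.08%

23.08%


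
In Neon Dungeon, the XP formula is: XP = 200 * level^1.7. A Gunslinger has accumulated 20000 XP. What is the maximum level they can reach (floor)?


XP = 200 * level^1.7, so level = (XP / 200)^(1/1.7)
= (20000 / 200)^(1/1.7)
= 100.0^0.5882
= 15.0131
Floor: level = 15

level 15


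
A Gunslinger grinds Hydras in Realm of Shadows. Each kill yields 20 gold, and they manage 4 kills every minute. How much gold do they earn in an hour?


Gold per minute = 20 * 4 = 80
Gold per hour = 80 * 60 = 4800

4800 gold/hour


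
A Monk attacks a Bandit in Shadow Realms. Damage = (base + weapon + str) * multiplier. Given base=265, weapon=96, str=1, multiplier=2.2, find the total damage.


Sum base + weapon + str = 265 + 96 + 1 = 362
Multiply by 2.2:
362 * 2.2 = 796.4

796.4 damage


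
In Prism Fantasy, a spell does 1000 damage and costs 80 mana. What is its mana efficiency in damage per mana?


Efficiency = damage / mana
= 1000 / 80
= 12.50

12.50 dmg/mana


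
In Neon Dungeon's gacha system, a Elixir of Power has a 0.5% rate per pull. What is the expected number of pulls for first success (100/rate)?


Expected pulls for a geometric distribution = 1/p = 100 / rate%
= 100 / 0.5
= 200.0

200.0 pulls


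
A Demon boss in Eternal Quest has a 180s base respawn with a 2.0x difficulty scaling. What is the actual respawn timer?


Respawn time = base * multiplier
= 180 * 2.0
= 360.0 seconds

360.0 seconds


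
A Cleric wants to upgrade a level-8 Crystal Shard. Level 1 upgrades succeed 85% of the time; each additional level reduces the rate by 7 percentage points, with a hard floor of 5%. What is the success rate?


raw_rate = 85 - 7 * (8 - 1)
= 85 - 7 * 7
= 85 - 49
= 36
Apply floor: max(36, 5) = 36%

36%


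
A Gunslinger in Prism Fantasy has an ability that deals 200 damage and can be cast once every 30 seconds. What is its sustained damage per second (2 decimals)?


DPS = damage / cooldown
= 200 / 30
= 6.67

6.67 DPS


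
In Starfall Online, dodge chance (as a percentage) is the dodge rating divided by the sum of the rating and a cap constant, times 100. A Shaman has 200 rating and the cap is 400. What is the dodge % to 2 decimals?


dodge% = 200 / (200 + 400) * 100
= 200 / 600 * 100
= 0.333333 * 100
= 33.33%

33.33%


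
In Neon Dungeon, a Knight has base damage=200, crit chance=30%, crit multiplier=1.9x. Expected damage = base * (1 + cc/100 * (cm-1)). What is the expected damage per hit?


E[dmg] = base * (1 + crit_chance * (crit_mult - 1))
cc as decimal = 30/100 = 0.3
cm - 1 = 1.9 - 1 = 0.9
Bonus factor = 0.3 * 0.9 = 0.27
Total multiplier = 1 + 0.27 = 1.27
Expected damage = 200 * 1.27 = 254.00

254.00 damage


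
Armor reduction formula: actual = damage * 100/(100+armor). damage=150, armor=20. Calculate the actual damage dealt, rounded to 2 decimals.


actual = 150 * 100 / (100 + 20)
= 150 * 100 / 120
= 15000 / 120
= 125.00

125.00 damage


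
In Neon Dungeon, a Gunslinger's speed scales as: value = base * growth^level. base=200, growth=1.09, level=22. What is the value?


value = base * growth^level
= 200 * 1.09^22
= 200 * 6.6586
= 1331.72

1331.72 speed


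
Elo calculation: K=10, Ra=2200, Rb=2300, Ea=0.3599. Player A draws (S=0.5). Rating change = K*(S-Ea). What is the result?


Elo update: delta = K * (S - Ea), where S = 0.5 (draws)
S - Ea = 0.5 - 0.3599 = 0.1401
Rating change = 10 * 0.1401
= 1.40

1.40 rating points


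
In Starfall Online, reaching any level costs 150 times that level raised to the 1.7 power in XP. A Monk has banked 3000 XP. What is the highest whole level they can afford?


XP = 150 * level^1.7, so level = (XP / 150)^(1/1.7)
= (3000 / 150)^(1/1.7)
= 20.0^0.5882
= 5.8252
Floor: level = 5

level 5


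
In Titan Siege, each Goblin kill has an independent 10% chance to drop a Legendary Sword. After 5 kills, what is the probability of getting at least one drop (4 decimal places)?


P(at least one) = 1 - P(none) = 1 - (1-p)^n
p = 10/100 = 0.1
1 - p = 0.9
(1 - p)^5 = 0.9^5 = 0.590490
P(at least one) = 1 - 0.590490 = 0.4095

0.4095


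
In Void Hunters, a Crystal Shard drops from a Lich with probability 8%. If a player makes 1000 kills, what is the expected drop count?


Expected drops = kills * (drop_rate / 100)
= 1000 * (8 / 100)
= 1000 * 0.08
= 80.0

80.0 drops


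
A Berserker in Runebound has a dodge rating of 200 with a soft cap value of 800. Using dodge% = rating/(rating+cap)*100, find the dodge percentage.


dodge% = 200 / (200 + 800) * 100
= 200 / 1000 * 100
= 0.2 * 100
= 20.00%

20.00%


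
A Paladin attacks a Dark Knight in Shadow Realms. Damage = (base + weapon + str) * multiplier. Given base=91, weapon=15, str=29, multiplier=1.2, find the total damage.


Sum base + weapon + str = 91 + 15 + 29 = 135
Multiply by 1.2:
135 * 1.2 = 162.0

162.0 damage


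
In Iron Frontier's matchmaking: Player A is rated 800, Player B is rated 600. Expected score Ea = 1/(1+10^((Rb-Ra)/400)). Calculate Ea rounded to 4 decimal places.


Elo expected score: Ea = 1/(1 + 10^((Rb-Ra)/400))
Rb - Ra = 600 - 800 = -200
(Rb-Ra)/400 = -200/400 = -0.5
10^-0.5 = 0.316228
Ea = 1/(1 + 0.316228) = 1/1.316228 = 0.7597

0.7597


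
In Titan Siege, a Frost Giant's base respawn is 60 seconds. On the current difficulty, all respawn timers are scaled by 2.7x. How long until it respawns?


Respawn time = base * multiplier
= 60 * 2.7
= 162.0 seconds

162.0 seconds


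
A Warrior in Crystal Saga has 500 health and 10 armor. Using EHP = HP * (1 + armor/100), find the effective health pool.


EHP = 500 * (1 + 10/100)
= 500 * (1 + 0.1)
= 500 * 1.1
= 550.0

550.0 EHP


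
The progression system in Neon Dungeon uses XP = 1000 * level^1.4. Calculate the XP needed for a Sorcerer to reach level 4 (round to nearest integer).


XP = 1000 * level^1.4
Substitute level = 4:
XP = 1000 * 4^1.4
= 1000 * 6.9644
= 6964

6964 XP


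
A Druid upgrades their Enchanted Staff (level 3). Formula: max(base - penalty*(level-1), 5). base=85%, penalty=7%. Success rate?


raw_rate = 85 - 7 * (3 - 1)
= 85 - 7 * 2
= 85 - 14
= 71
Apply floor: max(71, 5) = 71%

71%


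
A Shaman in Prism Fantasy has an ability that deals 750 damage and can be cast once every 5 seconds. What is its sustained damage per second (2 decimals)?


DPS = damage / cooldown
= 750 / 5
= 150.00

150.00 DPS


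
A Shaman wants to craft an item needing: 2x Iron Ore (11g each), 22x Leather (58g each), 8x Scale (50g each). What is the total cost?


Cost breakdown:
  Iron Ore: 2 * 11 = 22
  Leather: 22 * 58 = 1276
  Scale: 8 * 50 = 400
Total = 22 + 1276 + 400 = 1698

1698 gold


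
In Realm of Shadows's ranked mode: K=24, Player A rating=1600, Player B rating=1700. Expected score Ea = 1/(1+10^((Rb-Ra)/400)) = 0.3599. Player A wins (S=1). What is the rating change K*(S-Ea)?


Elo update: delta = K * (S - Ea), where S = 1 (wins)
S - Ea = 1 - 0.3599 = 0.6401
Rating change = 24 * 0.6401
= 15.36

15.36 rating points


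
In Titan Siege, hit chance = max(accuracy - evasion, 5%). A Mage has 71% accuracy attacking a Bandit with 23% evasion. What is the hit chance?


accuracy - evasion = 71 - 23 = 48
Apply floor: max(48, 5) = 48
Hit chance = 48%

48%


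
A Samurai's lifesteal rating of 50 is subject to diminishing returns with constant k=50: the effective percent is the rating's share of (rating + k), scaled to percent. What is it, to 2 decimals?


effective% = rating / (rating + k) * 100
= 50 / (50 + 50) * 100
= 50 / 100 * 100
= 0.5 * 100
= 50.00%

50.00%


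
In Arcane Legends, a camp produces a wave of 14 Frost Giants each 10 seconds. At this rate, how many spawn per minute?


Spawns per minute = count * (60 / interval)
= 14 * (60 / 10)
= 14 * 6.0
= 84.0

84.0 per minute


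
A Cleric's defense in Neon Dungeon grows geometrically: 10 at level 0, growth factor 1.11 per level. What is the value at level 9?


value = base * growth^level
= 10 * 1.11^9
= 10 * 2.558037
= 25.58

25.58 defense


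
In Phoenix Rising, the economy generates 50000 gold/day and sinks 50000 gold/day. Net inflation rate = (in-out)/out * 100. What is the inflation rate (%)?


Net gold = 50000 - 50000 = 0
Inflation rate = net / sunk * 100 = 0 / 50000 * 100
= 0.0 * 100
= 0.00%

0.00%


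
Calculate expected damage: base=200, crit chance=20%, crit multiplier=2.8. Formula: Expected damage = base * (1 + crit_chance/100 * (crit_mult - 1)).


E[dmg] = base * (1 + crit_chance * (crit_mult - 1))
cc as decimal = 20/100 = 0.2
cm - 1 = 2.8 - 1 = 1.8
Bonus factor = 0.2 * 1.8 = 0.36
Total multiplier = 1 + 0.36 = 1.36
Expected damage = 200 * 1.36 = 272.00

272.00 damage


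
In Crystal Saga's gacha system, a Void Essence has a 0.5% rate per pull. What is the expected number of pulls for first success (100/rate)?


Expected pulls for a geometric distribution = 1/p = 100 / rate%
= 100 / 0.5
= 200.0

200.0 pulls


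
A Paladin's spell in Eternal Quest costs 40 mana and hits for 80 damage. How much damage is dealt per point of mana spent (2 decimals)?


Efficiency = damage / mana
= 80 / 40
= 2.00

2.00 dmg/mana


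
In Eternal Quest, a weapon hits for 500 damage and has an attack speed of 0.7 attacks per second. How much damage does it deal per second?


DPS = damage * attack_speed
= 500 * 0.7
= 350.0

350.0 DPS


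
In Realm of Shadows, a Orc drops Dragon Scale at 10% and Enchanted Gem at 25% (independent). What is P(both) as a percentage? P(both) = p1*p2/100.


For independent events, P(both) = P(A) * P(B)
= 10% * 25%
= 250 / 100 %
= 2.5%

2.5%


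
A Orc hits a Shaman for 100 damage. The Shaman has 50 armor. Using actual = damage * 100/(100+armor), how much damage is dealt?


actual = 100 * 100 / (100 + 50)
= 100 * 100 / 150
= 10000 / 150
= 66.67

66.67 damage


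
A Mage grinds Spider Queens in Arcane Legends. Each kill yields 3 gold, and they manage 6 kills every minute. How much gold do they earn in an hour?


Gold per minute = 3 * 6 = 18
Gold per hour = 18 * 60 = 1080

1080 gold/hour


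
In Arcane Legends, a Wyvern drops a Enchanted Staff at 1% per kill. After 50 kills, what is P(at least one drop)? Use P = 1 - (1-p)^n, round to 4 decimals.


P(at least one) = 1 - P(none) = 1 - (1-p)^n
p = 1/100 = 0.01
1 - p = 0.99
(1 - p)^50 = 0.99^50 = 0.605006
P(at least one) = 1 - 0.605006 = 0.3950

0.3950


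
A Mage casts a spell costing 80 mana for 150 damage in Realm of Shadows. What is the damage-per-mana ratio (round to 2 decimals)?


Efficiency = damage / mana
= 150 / 80
= 1.88

1.88 dmg/mana


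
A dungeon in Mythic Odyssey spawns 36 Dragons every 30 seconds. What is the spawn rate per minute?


Spawns per minute = count * (60 / interval)
= 36 * (60 / 30)
= 36 * 2.0
= 72.0

72.0 per minute


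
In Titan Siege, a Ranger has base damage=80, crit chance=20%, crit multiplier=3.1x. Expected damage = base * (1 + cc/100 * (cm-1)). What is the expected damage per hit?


E[dmg] = base * (1 + crit_chance * (crit_mult - 1))
cc as decimal = 20/100 = 0.2
cm - 1 = 3.1 - 1 = 2.1
Bonus factor = 0.2 * 2.1 = 0.42
Total multiplier = 1 + 0.42 = 1.42
Expected damage = 80 * 1.42 = 113.60

113.60 damage


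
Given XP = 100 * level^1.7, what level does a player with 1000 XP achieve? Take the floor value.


XP = 100 * level^1.7, so level = (XP / 100)^(1/1.7)
= (1000 / 100)^(1/1.7)
= 10.0^0.5882
= 3.8747
Floor: level = 3

level 3


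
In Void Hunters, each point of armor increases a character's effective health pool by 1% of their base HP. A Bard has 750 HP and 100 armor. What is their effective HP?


EHP = 750 * (1 + 100/100)
= 750 * (1 + 1.0)
= 750 * 2.0
= 1500.0

1500.0 EHP


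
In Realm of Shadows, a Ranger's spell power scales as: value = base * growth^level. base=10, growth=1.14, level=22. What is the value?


value = base * growth^level
= 10 * 1.14^22
= 10 * 17.861039
= 178.61

178.61 spell power


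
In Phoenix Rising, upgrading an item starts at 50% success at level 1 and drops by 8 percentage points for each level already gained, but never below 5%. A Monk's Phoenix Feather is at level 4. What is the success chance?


raw_rate = 50 - 8 * (4 - 1)
= 50 - 8 * 3
= 50 - 24
= 26
Apply floor: max(26, 5) = 26%

26%


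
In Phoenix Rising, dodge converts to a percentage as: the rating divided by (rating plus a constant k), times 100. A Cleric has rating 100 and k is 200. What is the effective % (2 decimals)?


effective% = rating / (rating + k) * 100
= 100 / (100 + 200) * 100
= 100 / 300 * 100
= 0.333333 * 100
= 33.33%

33.33%


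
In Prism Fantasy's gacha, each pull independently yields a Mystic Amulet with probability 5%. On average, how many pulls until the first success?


Expected pulls for a geometric distribution = 1/p = 100 / rate%
= 100 / 5
= 20.0

20.0 pulls


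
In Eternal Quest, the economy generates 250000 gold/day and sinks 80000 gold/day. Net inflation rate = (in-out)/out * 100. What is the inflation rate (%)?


Net gold = 250000 - 80000 = 170000
Inflation rate = net / sunk * 100 = 170000 / 80000 * 100
= 2.125 * 100
= 212.50%

212.50%


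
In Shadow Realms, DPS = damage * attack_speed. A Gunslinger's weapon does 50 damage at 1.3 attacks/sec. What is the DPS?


DPS = damage * attack_speed
= 50 * 1.3
= 65.0

65.0 DPS


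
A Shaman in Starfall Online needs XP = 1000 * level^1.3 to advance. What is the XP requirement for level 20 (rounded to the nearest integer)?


XP = 1000 * level^1.3
Substitute level = 20:
XP = 1000 * 20^1.3
= 1000 * 49.1291
= 49129

49129 XP


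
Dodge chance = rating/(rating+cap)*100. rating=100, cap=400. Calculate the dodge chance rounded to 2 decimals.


dodge% = 100 / (100 + 400) * 100
= 100 / 500 * 100
= 0.2 * 100
= 20.00%

20.00%


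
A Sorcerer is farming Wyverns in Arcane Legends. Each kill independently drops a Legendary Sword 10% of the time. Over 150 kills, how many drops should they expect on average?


Expected drops = kills * (drop_rate / 100)
= 150 * (10 / 100)
= 150 * 0.1
= 15.0

15.0 drops


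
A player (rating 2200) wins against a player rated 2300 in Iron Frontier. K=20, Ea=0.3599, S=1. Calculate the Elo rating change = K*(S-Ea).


Elo update: delta = K * (S - Ea), where S = 1 (wins)
S - Ea = 1 - 0.3599 = 0.6401
Rating change = 20 * 0.6401
= 12.80

12.80 rating points


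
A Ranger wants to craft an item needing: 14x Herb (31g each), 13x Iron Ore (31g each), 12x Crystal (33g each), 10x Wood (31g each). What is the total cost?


Cost breakdown:
  Herb: 14 * 31 = 434
  Iron Ore: 13 * 31 = 403
  Crystal: 12 * 33 = 396
  Wood: 10 * 31 = 310
Total = 434 + 403 + 396 + 310 = 1543

1543 gold


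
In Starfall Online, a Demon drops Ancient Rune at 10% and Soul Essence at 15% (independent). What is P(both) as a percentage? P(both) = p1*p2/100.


For independent events, P(both) = P(A) * P(B)
= 10% * 15%
= 150 / 100 %
= 1.5%

1.5%


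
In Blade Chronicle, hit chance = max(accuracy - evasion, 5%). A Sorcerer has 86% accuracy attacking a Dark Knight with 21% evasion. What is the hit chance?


accuracy - evasion = 86 - 21 = 65
Apply floor: max(65, 5) = 65
Hit chance = 65%

65%


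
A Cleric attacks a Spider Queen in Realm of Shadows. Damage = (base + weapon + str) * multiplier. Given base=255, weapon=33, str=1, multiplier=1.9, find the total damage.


Sum base + weapon + str = 255 + 33 + 1 = 289
Multiply by 1.9:
289 * 1.9 = 549.1

549.1 damage


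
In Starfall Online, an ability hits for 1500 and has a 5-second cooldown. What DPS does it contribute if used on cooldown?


DPS = damage / cooldown
= 1500 / 5
= 300.00

300.00 DPS


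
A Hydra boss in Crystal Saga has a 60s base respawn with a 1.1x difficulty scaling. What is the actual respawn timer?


Respawn time = base * multiplier
= 60 * 1.1
= 66.0 seconds

66.0 seconds


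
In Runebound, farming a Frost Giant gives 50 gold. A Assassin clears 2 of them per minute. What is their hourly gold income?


Gold per minute = 50 * 2 = 100
Gold per hour = 100 * 60 = 6000

6000 gold/hour


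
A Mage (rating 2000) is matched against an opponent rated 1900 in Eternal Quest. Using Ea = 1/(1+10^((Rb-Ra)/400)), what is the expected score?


Elo expected score: Ea = 1/(1 + 10^((Rb-Ra)/400))
Rb - Ra = 1900 - 2000 = -100
(Rb-Ra)/400 = -100/400 = -0.25
10^-0.25 = 0.562341
Ea = 1/(1 + 0.562341) = 1/1.562341 = 0.6401

0.6401


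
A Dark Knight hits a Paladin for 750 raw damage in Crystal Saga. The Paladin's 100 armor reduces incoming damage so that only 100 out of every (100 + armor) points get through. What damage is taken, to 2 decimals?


actual = 750 * 100 / (100 + 100)
= 750 * 100 / 200
= 75000 / 200
= 375.00

375.00 damage


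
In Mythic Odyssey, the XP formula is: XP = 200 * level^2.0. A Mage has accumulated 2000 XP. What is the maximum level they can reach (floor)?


XP = 200 * level^2.0, so level = (XP / 200)^(1/2.0)
= (2000 / 200)^(1/2.0)
= 10.0^0.5
= 3.1623
Floor: level = 3

level 3


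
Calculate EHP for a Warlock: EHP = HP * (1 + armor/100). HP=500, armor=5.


EHP = 500 * (1 + 5/100)
= 500 * (1 + 0.05)
= 500 * 1.05
= 525.0

525.0 EHP


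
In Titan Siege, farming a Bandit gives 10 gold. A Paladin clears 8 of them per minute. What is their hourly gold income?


Gold per minute = 10 * 8 = 80
Gold per hour = 80 * 60 = 4800

4800 gold/hour


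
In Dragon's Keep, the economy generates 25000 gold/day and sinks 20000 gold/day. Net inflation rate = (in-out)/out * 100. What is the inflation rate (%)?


Net gold = 25000 - 20000 = 5000
Inflation rate = net / sunk * 100 = 5000 / 20000 * 100
= 0.25 * 100
= 25.00%

25.00%


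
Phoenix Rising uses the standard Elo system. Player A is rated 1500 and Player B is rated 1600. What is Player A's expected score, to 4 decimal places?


Elo expected score: Ea = 1/(1 + 10^((Rb-Ra)/400))
Rb - Ra = 1600 - 1500 = 100
(Rb-Ra)/400 = 100/400 = 0.25
10^0.25 = 1.778279
Ea = 1/(1 + 1.778279) = 1/2.778279 = 0.3599

0.3599


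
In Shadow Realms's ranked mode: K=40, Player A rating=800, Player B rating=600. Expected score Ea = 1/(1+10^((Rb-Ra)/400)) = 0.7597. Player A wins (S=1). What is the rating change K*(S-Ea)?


Elo update: delta = K * (S - Ea), where S = 1 (wins)
S - Ea = 1 - 0.7597 = 0.2403
Rating change = 40 * 0.2403
= 9.61

9.61 rating points


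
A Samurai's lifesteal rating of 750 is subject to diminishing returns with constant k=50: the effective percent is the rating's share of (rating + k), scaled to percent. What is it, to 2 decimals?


effective% = rating / (rating + k) * 100
= 750 / (750 + 50) * 100
= 750 / 800 * 100
= 0.9375 * 100
= 93.75%

93.75%


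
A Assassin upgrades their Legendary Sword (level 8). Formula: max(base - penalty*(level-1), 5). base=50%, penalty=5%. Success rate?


raw_rate = 50 - 5 * (8 - 1)
= 50 - 5 * 7
= 50 - 35
= 15
Apply floor: max(15, 5) = 15%

15%


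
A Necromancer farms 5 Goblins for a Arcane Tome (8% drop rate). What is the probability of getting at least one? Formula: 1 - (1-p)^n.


P(at least one) = 1 - P(none) = 1 - (1-p)^n
p = 8/100 = 0.08
1 - p = 0.92
(1 - p)^5 = 0.92^5 = 0.659082
P(at least one) = 1 - 0.659082 = 0.3409

0.3409


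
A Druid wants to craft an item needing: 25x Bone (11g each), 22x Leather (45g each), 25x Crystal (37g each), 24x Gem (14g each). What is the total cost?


Cost breakdown:
  Bone: 25 * 11 = 275
  Leather: 22 * 45 = 990
  Crystal: 25 * 37 = 925
  Gem: 24 * 14 = 336
Total = 275 + 990 + 925 + 336 = 2526

2526 gold


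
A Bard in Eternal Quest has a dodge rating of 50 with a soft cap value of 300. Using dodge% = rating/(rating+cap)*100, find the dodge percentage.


dodge% = 50 / (50 + 300) * 100
= 50 / 350 * 100
= 0.142857 * 100
= 14.29%

14.29%


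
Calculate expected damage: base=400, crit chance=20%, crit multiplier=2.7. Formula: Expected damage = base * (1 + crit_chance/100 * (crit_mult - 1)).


E[dmg] = base * (1 + crit_chance * (crit_mult - 1))
cc as decimal = 20/100 = 0.2
cm - 1 = 2.7 - 1 = 1.7
Bonus factor = 0.2 * 1.7 = 0.34
Total multiplier = 1 + 0.34 = 1.34
Expected damage = 400 * 1.34 = 536.00

536.00 damage


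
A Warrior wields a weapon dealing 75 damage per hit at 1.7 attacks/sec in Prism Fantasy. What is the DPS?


DPS = damage * attack_speed
= 75 * 1.7
= 127.5

127.5 DPS


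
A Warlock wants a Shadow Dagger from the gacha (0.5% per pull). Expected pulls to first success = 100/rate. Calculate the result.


Expected pulls for a geometric distribution = 1/p = 100 / rate%
= 100 / 0.5
= 200.0

200.0 pulls


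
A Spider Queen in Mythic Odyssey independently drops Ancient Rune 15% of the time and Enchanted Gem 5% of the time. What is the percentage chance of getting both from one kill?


For independent events, P(both) = P(A) * P(B)
= 15% * 5%
= 75 / 100 %
= 0.75%

0.75%


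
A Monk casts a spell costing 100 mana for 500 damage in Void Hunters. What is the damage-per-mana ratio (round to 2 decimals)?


Efficiency = damage / mana
= 500 / 100
= 5.00

5.00 dmg/mana


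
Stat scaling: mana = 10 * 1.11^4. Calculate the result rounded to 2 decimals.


value = base * growth^level
= 10 * 1.11^4
= 10 * 1.51807
= 15.18

15.18 mana


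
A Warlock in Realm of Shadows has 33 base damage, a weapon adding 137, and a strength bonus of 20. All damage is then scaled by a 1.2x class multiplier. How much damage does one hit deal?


Sum base + weapon + str = 33 + 137 + 20 = 190
Multiply by 1.2:
190 * 1.2 = 228.0

228.0 damage


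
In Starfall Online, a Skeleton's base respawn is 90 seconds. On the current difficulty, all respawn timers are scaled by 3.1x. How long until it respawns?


Respawn time = base * multiplier
= 90 * 3.1
= 279.0 seconds

279.0 seconds


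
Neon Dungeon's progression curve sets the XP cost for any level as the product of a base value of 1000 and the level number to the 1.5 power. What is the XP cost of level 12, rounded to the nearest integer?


XP = 1000 * level^1.5
Substitute level = 12:
XP = 1000 * 12^1.5
= 1000 * 41.5692
= 41569

41569 XP


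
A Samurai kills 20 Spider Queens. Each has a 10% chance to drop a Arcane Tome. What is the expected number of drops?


Expected drops = kills * (drop_rate / 100)
= 20 * (10 / 100)
= 20 * 0.1
= 2.0

2.0 drops


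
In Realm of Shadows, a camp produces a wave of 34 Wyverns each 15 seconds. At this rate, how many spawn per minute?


Spawns per minute = count * (60 / interval)
= 34 * (60 / 15)
= 34 * 4.0
= 136.0

136.0 per minute


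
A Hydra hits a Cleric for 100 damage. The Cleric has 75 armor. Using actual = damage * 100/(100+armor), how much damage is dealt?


actual = 100 * 100 / (100 + 75)
= 100 * 100 / 175
= 10000 / 175
= 57.14

57.14 damage


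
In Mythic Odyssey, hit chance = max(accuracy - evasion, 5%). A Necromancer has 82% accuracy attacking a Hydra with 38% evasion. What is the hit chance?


accuracy - evasion = 82 - 38 = 44
Apply floor: max(44, 5) = 44
Hit chance = 44%

44%


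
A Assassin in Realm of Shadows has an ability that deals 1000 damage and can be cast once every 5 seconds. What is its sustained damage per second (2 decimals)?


DPS = damage / cooldown
= 1000 / 5
= 200.00

200.00 DPS


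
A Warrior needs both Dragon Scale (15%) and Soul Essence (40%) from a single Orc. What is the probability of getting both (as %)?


For independent events, P(both) = P(A) * P(B)
= 15% * 40%
= 600 / 100 %
= 6.0%

6.0%


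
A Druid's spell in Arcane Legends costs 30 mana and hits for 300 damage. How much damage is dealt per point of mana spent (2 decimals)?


Efficiency = damage / mana
= 300 / 30
= 10.00

10.00 dmg/mana


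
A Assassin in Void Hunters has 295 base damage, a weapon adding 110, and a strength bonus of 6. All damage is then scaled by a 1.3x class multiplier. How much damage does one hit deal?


Sum base + weapon + str = 295 + 110 + 6 = 411
Multiply by 1.3:
411 * 1.3 = 534.3

534.3 damage


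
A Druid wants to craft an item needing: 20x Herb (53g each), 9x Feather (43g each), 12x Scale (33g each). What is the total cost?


Cost breakdown:
  Herb: 20 * 53 = 1060
  Feather: 9 * 43 = 387
  Scale: 12 * 33 = 396
Total = 1060 + 387 + 396 = 1843

1843 gold


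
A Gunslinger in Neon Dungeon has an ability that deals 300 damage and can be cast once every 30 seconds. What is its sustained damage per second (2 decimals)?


DPS = damage / cooldown
= 300 / 30
= 10.00

10.00 DPS


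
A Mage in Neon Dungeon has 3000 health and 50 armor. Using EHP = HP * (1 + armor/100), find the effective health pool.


EHP = 3000 * (1 + 50/100)
= 3000 * (1 + 0.5)
= 3000 * 1.5
= 4500.0

4500.0 EHP


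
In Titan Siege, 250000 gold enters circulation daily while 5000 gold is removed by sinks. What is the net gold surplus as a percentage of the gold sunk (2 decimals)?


Net gold = 250000 - 5000 = 245000
Inflation rate = net / sunk * 100 = 245000 / 5000 * 100
= 49.0 * 100
= 4900.00%

4900.00%


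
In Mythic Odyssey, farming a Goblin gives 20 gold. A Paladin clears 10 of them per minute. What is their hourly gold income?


Gold per minute = 20 * 10 = 200
Gold per hour = 200 * 60 = 12000

12000 gold/hour


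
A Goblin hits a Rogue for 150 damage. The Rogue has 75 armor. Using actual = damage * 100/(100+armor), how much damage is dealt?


actual = 150 * 100 / (100 + 75)
= 150 * 100 / 175
= 15000 / 175
= 85.71

85.71 damage


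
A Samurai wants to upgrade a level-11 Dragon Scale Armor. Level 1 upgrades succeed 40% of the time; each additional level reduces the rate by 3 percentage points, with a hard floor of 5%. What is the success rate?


raw_rate = 40 - 3 * (11 - 1)
= 40 - 3 * 10
= 40 - 30
= 10
Apply floor: max(10, 5) = 10%

10%


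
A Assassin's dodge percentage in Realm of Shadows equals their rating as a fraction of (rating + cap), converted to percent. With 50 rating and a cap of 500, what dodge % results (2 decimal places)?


dodge% = 50 / (50 + 500) * 100
= 50 / 550 * 100
= 0.090909 * 100
= 9.09%

9.09%


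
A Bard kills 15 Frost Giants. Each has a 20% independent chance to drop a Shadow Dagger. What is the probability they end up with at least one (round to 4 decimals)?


P(at least one) = 1 - P(none) = 1 - (1-p)^n
p = 20/100 = 0.2
1 - p = 0.8
(1 - p)^15 = 0.8^15 = 0.035184
P(at least one) = 1 - 0.035184 = 0.9648

0.9648


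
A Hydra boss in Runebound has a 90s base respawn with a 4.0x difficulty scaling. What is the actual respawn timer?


Respawn time = base * multiplier
= 90 * 4.0
= 360.0 seconds

360.0 seconds


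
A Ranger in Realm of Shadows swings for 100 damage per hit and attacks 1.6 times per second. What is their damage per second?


DPS = damage * attack_speed
= 100 * 1.6
= 160.0

160.0 DPS


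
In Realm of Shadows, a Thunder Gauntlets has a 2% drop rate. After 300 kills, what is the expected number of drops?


Expected drops = kills * (drop_rate / 100)
= 300 * (2 / 100)
= 300 * 0.02
= 6.0

6.0 drops


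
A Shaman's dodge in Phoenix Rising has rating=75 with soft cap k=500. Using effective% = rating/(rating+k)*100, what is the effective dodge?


effective% = rating / (rating + k) * 100
= 75 / (75 + 500) * 100
= 75 / 575 * 100
= 0.130435 * 100
= 13.04%

13.04%


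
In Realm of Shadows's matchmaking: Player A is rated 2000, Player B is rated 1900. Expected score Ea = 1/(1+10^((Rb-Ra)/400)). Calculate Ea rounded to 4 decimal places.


Elo expected score: Ea = 1/(1 + 10^((Rb-Ra)/400))
Rb - Ra = 1900 - 2000 = -100
(Rb-Ra)/400 = -100/400 = -0.25
10^-0.25 = 0.562341
Ea = 1/(1 + 0.562341) = 1/1.562341 = 0.6401

0.6401


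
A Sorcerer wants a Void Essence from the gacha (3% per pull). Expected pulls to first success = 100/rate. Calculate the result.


Expected pulls for a geometric distribution = 1/p = 100 / rate%
= 100 / 3
= 33.33

33.33 pulls


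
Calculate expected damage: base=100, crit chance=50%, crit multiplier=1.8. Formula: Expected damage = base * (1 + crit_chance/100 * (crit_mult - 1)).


E[dmg] = base * (1 + crit_chance * (crit_mult - 1))
cc as decimal = 50/100 = 0.5
cm - 1 = 1.8 - 1 = 0.8
Bonus factor = 0.5 * 0.8 = 0.4
Total multiplier = 1 + 0.4 = 1.4
Expected damage = 100 * 1.4 = 140.00

140.00 damage


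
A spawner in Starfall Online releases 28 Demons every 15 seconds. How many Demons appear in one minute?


Spawns per minute = count * (60 / interval)
= 28 * (60 / 15)
= 28 * 4.0
= 112.0

112.0 per minute


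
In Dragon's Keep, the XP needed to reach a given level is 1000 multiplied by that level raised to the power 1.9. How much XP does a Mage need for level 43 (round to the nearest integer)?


XP = 1000 * level^1.9
Substitute level = 43:
XP = 1000 * 43^1.9
= 1000 * 1269.3754
= 1269375

1269375 XP


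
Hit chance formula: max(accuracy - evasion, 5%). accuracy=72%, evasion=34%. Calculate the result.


accuracy - evasion = 72 - 34 = 38
Apply floor: max(38, 5) = 38
Hit chance = 38%

38%


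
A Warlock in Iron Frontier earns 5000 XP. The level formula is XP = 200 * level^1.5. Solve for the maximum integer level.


XP = 200 * level^1.5, so level = (XP / 200)^(1/1.5)
= (5000 / 200)^(1/1.5)
= 25.0^0.6667
= 8.5499
Floor: level = 8

level 8


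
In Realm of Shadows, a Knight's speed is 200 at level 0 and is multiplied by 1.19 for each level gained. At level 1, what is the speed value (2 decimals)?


value = base * growth^level
= 200 * 1.19^1
= 200 * 1.19
= 238.00

238.00 speed


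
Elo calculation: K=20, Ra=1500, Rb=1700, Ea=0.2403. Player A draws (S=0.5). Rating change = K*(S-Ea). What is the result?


Elo update: delta = K * (S - Ea), where S = 0.5 (draws)
S - Ea = 0.5 - 0.2403 = 0.2597
Rating change = 20 * 0.2597
= 5.19

5.19 rating points


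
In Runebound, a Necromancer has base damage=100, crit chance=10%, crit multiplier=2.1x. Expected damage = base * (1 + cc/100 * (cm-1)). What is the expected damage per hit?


E[dmg] = base * (1 + crit_chance * (crit_mult - 1))
cc as decimal = 10/100 = 0.1
cm - 1 = 2.1 - 1 = 1.1
Bonus factor = 0.1 * 1.1 = 0.11
Total multiplier = 1 + 0.11 = 1.11
Expected damage = 100 * 1.11 = 111.00

111.00 damage


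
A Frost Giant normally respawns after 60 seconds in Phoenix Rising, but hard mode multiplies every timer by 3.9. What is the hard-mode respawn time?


Respawn time = base * multiplier
= 60 * 3.9
= 234.0 seconds

234.0 seconds


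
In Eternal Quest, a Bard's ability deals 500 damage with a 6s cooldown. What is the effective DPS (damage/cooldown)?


DPS = damage / cooldown
= 500 / 6
= 83.33

83.33 DPS


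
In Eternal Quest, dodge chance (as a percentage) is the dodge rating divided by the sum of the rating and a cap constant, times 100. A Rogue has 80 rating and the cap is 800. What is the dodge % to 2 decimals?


dodge% = 80 / (80 + 800) * 100
= 80 / 880 * 100
= 0.090909 * 100
= 9.09%

9.09%


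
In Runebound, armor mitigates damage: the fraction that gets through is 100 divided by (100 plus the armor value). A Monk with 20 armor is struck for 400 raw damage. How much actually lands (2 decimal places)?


actual = 400 * 100 / (100 + 20)
= 400 * 100 / 120
= 40000 / 120
= 333.33

333.33 damage


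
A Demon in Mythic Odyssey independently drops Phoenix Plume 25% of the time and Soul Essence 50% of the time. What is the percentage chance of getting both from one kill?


For independent events, P(both) = P(A) * P(B)
= 25% * 50%
= 1250 / 100 %
= 12.5%

12.5%


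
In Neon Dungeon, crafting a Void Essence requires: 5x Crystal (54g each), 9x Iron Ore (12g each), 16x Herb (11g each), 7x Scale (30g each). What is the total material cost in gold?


Cost breakdown:
  Crystal: 5 * 54 = 270
  Iron Ore: 9 * 12 = 108
  Herb: 16 * 11 = 176
  Scale: 7 * 30 = 210
Total = 270 + 108 + 176 + 210 = 764

764 gold


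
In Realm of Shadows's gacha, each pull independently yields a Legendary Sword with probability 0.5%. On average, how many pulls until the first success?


Expected pulls for a geometric distribution = 1/p = 100 / rate%
= 100 / 0.5
= 200.0

200.0 pulls


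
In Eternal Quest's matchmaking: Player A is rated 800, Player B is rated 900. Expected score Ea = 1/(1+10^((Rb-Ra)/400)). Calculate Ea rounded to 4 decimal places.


Elo expected score: Ea = 1/(1 + 10^((Rb-Ra)/400))
Rb - Ra = 900 - 800 = 100
(Rb-Ra)/400 = 100/400 = 0.25
10^0.25 = 1.778279
Ea = 1/(1 + 1.778279) = 1/2.778279 = 0.3599

0.3599


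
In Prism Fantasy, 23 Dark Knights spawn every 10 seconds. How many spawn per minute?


Spawns per minute = count * (60 / interval)
= 23 * (60 / 10)
= 23 * 6.0
= 138.0

138.0 per minute


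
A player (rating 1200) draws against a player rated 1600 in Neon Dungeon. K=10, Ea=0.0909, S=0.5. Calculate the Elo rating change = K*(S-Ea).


Elo update: delta = K * (S - Ea), where S = 0.5 (draws)
S - Ea = 0.5 - 0.0909 = 0.4091
Rating change = 10 * 0.4091
= 4.09

4.09 rating points


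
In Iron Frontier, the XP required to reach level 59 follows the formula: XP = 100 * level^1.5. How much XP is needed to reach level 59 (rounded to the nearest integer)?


XP = 100 * level^1.5
Substitute level = 59:
XP = 100 * 59^1.5
= 100 * 453.1876
= 45319

45319 XP


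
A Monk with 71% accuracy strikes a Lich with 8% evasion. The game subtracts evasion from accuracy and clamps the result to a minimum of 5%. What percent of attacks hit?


accuracy - evasion = 71 - 8 = 63
Apply floor: max(63, 5) = 63
Hit chance = 63%

63%


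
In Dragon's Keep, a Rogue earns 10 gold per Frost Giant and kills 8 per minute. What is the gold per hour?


Gold per minute = 10 * 8 = 80
Gold per hour = 80 * 60 = 4800

4800 gold/hour


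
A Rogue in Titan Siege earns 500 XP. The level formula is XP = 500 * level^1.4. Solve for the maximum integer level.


XP = 500 * level^1.4, so level = (XP / 500)^(1/1.4)
= (500 / 500)^(1/1.4)
= 1.0^0.7143
= 1.0
Floor: level = 1

level 1


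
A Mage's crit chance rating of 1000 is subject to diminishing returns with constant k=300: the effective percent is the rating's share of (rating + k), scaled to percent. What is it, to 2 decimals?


effective% = rating / (rating + k) * 100
= 1000 / (1000 + 300) * 100
= 1000 / 1300 * 100
= 0.769231 * 100
= 76.92%

76.92%


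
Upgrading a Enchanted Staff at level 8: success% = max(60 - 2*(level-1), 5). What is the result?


raw_rate = 60 - 2 * (8 - 1)
= 60 - 2 * 7
= 60 - 14
= 46
Apply floor: max(46, 5) = 46%

46%


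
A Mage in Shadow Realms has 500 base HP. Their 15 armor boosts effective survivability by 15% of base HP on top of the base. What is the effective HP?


EHP = 500 * (1 + 15/100)
= 500 * (1 + 0.15)
= 500 * 1.15
= 575.0

575.0 EHP


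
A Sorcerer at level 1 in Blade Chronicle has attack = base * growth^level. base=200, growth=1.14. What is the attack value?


value = base * growth^level
= 200 * 1.14^1
= 200 * 1.14
= 228.00

228.00 attack


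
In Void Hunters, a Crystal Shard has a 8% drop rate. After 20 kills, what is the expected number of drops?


Expected drops = kills * (drop_rate / 100)
= 20 * (8 / 100)
= 20 * 0.08
= 1.6

1.6 drops


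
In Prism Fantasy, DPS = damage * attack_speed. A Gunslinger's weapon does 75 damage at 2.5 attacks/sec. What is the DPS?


DPS = damage * attack_speed
= 75 * 2.5
= 187.5

187.5 DPS


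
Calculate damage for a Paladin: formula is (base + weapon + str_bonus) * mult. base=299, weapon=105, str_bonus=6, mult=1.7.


Sum base + weapon + str = 299 + 105 + 6 = 410
Multiply by 1.7:
410 * 1.7 = 697.0

697.0 damage


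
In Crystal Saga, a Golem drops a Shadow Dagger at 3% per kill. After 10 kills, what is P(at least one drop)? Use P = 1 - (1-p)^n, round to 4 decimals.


P(at least one) = 1 - P(none) = 1 - (1-p)^n
p = 3/100 = 0.03
1 - p = 0.97
(1 - p)^10 = 0.97^10 = 0.737424
P(at least one) = 1 - 0.737424 = 0.2626

0.2626


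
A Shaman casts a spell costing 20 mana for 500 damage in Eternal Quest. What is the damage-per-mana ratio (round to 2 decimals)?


Efficiency = damage / mana
= 500 / 20
= 25.00

25.00 dmg/mana


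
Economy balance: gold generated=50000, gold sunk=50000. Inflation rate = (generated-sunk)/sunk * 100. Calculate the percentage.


Net gold = 50000 - 50000 = 0
Inflation rate = net / sunk * 100 = 0 / 50000 * 100
= 0.0 * 100
= 0.00%

0.00%


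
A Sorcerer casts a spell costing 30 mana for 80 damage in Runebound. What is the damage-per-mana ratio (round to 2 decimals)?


Efficiency = damage / mana
= 80 / 30
= 2.67

2.67 dmg/mana


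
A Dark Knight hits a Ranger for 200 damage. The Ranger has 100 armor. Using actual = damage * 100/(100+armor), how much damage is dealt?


actual = 200 * 100 / (100 + 100)
= 200 * 100 / 200
= 20000 / 200
= 100.00

100.00 damage


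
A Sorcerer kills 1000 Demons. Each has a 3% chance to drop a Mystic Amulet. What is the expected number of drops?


Expected drops = kills * (drop_rate / 100)
= 1000 * (3 / 100)
= 1000 * 0.03
= 30.0

30.0 drops


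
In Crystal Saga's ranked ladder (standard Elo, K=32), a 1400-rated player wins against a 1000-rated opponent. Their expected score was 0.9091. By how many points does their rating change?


Elo update: delta = K * (S - Ea), where S = 1 (wins)
S - Ea = 1 - 0.9091 = 0.0909
Rating change = 32 * 0.0909
= 2.91

2.91 rating points


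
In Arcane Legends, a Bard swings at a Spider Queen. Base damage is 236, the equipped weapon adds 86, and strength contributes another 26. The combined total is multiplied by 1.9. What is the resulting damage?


Sum base + weapon + str = 236 + 86 + 26 = 348
Multiply by 1.9:
348 * 1.9 = 661.2

661.2 damage


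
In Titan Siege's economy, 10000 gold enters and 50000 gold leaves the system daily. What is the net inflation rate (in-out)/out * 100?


Net gold = 10000 - 50000 = -40000
Inflation rate = net / sunk * 100 = -40000 / 50000 * 100
= -0.8 * 100
= -80.00%

-80.00%


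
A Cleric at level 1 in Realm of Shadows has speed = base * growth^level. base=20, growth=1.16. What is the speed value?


value = base * growth^level
= 20 * 1.16^1
= 20 * 1.16
= 23.20

23.20 speed


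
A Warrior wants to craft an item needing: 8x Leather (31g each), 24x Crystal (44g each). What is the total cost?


Cost breakdown:
  Leather: 8 * 31 = 248
  Crystal: 24 * 44 = 1056
Total = 248 + 1056 = 1304

1304 gold


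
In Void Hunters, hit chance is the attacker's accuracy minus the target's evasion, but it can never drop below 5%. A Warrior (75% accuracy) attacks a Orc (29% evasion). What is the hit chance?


accuracy - evasion = 75 - 29 = 46
Apply floor: max(46, 5) = 46
Hit chance = 46%

46%


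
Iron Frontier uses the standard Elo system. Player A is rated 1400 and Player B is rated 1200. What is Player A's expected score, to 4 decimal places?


Elo expected score: Ea = 1/(1 + 10^((Rb-Ra)/400))
Rb - Ra = 1200 - 1400 = -200
(Rb-Ra)/400 = -200/400 = -0.5
10^-0.5 = 0.316228
Ea = 1/(1 + 0.316228) = 1/1.316228 = 0.7597

0.7597


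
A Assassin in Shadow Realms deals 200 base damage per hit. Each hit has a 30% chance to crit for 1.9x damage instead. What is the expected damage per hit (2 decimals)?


E[dmg] = base * (1 + crit_chance * (crit_mult - 1))
cc as decimal = 30/100 = 0.3
cm - 1 = 1.9 - 1 = 0.9
Bonus factor = 0.3 * 0.9 = 0.27
Total multiplier = 1 + 0.27 = 1.27
Expected damage = 200 * 1.27 = 254.00

254.00 damage


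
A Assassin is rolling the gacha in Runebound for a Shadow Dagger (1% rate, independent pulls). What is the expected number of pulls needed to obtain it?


Expected pulls for a geometric distribution = 1/p = 100 / rate%
= 100 / 1
= 100.0

100.0 pulls


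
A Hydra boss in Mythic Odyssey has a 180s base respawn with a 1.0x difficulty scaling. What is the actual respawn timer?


Respawn time = base * multiplier
= 180 * 1.0
= 180.0 seconds

180.0 seconds
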